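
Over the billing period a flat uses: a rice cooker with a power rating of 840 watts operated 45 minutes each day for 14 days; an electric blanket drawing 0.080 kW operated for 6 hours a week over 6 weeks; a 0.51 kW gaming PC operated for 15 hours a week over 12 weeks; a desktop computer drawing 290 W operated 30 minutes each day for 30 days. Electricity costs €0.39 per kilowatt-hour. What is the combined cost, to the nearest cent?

€42.06

rice cooker: Runtime = 45 min × 14 = 630 min = 10.5 h
rice cooker: 0.84 kW × 10.5 h = 8.82 kWh
electric blanket: Runtime = 6 h/week × 6 weeks = 36 h
electric blanket: 0.08 kW × 36 h = 2.88 kWh
gaming PC: Runtime = 15 h/week × 12 weeks = 180 h
gaming PC: 0.51 kW × 180 h = 91.8 kWh
desktop computer: Runtime = 30 min × 30 = 900 min = 15 h
desktop computer: 0.29 kW × 15 h = 4.35 kWh
Total energy = 107.85 kWh
Cost = 107.85 × €0.39 = €42.06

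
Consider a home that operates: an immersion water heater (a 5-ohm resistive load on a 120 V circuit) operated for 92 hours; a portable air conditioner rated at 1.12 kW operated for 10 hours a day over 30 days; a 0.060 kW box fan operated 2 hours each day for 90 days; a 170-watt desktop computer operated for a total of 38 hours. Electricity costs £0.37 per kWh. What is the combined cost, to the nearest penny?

£228.74

immersion water heater: Power = V²/R = 120²/5 = 2880 W = 2.88 kW
immersion water heater: 2.88 kW × 92 h = 264.96 kWh
portable air conditioner: Runtime = 10 h/day × 30 days = 300 h
portable air conditioner: 1.12 kW × 300 h = 336 kWh
box fan: Runtime = 2 h/day × 90 days = 180 h
box fan: 0.06 kW × 180 h = 10.8 kWh
desktop computer: 0.17 kW × 38 h = 6.46 kWh
Total energy = 618.22 kWh
Cost = 618.22 × £0.37 = £228.74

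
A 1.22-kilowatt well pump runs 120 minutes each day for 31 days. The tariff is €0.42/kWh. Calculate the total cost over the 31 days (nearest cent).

Runtime = 120 min × 31 = 3720 min = 62 h
Energy = 1.22 kW × 62 h = 75.64 kWh
Cost = 75.64 kWh × €0.42/kWh = €31.77

€31.77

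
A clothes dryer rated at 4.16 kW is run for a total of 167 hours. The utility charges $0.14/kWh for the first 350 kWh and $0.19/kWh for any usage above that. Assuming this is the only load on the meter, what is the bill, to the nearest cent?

Energy = 4.16 kW × 167 h = 694.72 kWh
Tier 1 (0–350 kWh): 350 × $0.14 = $49
Above 350 kWh: 344.72 × $0.19 = $65.4968
Bill = $114.50

$114.50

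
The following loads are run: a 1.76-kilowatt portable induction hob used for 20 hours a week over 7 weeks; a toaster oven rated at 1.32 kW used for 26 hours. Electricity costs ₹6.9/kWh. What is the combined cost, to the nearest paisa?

₹1936.97

portable induction hob: Runtime = 20 h/week × 7 weeks = 140 h
portable induction hob: 1.76 kW × 140 h = 246.4 kWh
toaster oven: 1.32 kW × 26 h = 34.32 kWh
Total energy = 280.72 kWh
Cost = 280.72 × ₹6.9 = ₹1936.97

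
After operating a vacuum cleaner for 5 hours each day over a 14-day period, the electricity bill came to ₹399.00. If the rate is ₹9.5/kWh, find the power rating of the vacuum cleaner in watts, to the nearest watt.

600 W

Energy = ₹399.00 ÷ ₹9.5/kWh = 42 kWh
Runtime = 5 h/day × 14 days = 70 h
Power = 42 kWh ÷ 70 h = 0.6 kW = 600 W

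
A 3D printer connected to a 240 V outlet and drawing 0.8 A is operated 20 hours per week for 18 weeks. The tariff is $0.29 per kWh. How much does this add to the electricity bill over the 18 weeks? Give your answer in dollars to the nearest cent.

$20.04

Power = 0.8 A × 240 V = 192 W = 0.192 kW
Runtime = 20 h/week × 18 weeks = 360 h
Energy = 0.192 kW × 360 h = 69.12 kWh
Cost = 69.12 kWh × $0.29/kWh = $20.04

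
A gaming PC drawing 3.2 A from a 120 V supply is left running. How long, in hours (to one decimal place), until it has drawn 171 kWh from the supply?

445.3 h

Power = 3.2 A × 120 V = 384 W = 0.384 kW
Hours = 171 kWh ÷ 0.384 kW = 445.3 h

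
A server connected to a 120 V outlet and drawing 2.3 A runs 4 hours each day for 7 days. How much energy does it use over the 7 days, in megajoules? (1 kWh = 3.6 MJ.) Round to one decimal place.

Power = 2.3 A × 120 V = 276 W = 0.276 kW
Runtime = 4 h/day × 7 days = 28 h
Energy = 0.276 kW × 28 h = 7.728 kWh
= 7.728 × 3.6 MJ = 27.8 MJ

27.8 MJ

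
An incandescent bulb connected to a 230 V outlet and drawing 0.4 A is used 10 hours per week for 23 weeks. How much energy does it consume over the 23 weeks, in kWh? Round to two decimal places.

Power = 0.4 A × 230 V = 92 W = 0.092 kW
Runtime = 10 h/week × 23 weeks = 230 h
Energy = 0.092 kW × 230 h = 21.16 kWh

21.16 kWh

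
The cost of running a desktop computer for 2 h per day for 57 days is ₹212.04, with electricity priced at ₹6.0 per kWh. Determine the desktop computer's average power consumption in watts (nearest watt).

Energy = ₹212.04 ÷ ₹6.0/kWh = 35.34 kWh
Runtime = 2 h/day × 57 days = 114 h
Power = 35.34 kWh ÷ 114 h = 0.31 kW = 310 W

310 W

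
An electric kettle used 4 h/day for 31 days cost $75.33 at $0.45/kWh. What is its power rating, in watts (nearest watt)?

1350 W

Energy = $75.33 ÷ $0.45/kWh = 167.4 kWh
Runtime = 4 h/day × 31 days = 124 h
Power = 167.4 kWh ÷ 124 h = 1.35 kW = 1350 W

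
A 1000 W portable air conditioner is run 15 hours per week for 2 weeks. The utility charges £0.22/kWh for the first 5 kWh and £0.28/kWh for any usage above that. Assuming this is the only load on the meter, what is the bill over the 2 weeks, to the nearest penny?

£8.10

Runtime = 15 h/week × 2 weeks = 30 h
Energy = 1 kW × 30 h = 30 kWh
Tier 1 (0–5 kWh): 5 × £0.22 = £1.1
Above 5 kWh: 25 × £0.28 = £7
Bill = £8.10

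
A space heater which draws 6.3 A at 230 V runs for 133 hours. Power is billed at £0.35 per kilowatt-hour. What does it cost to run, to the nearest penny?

£67.45

Power = 6.3 A × 230 V = 1449 W = 1.449 kW
Energy = 1.449 kW × 133 h = 192.717 kWh
Cost = 192.717 kWh × £0.35/kWh = £67.45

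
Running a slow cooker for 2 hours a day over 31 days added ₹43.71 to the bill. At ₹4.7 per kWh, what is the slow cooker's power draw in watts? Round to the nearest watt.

150 W

Energy = ₹43.71 ÷ ₹4.7/kWh = 9.3 kWh
Runtime = 2 h/day × 31 days = 62 h
Power = 9.3 kWh ÷ 62 h = 0.15 kW = 150 W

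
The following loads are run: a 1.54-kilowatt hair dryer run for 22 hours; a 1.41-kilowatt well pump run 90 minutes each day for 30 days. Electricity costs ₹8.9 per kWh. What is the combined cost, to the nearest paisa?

₹866.24

hair dryer: 1.54 kW × 22 h = 33.88 kWh
well pump: Runtime = 90 min × 30 = 2700 min = 45 h
well pump: 1.41 kW × 45 h = 63.45 kWh
Total energy = 97.33 kWh
Cost = 97.33 × ₹8.9 = ₹866.24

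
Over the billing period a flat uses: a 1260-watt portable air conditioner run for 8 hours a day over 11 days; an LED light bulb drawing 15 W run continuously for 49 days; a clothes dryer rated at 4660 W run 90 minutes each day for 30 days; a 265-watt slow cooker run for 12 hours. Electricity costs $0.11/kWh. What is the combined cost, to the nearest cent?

$37.55

portable air conditioner: Runtime = 8 h/day × 11 days = 88 h
portable air conditioner: 1.26 kW × 88 h = 110.88 kWh
LED light bulb: Runtime = 24 h × 49 = 1176 h
LED light bulb: 0.015 kW × 1176 h = 17.64 kWh
clothes dryer: Runtime = 90 min × 30 = 2700 min = 45 h
clothes dryer: 4.66 kW × 45 h = 209.7 kWh
slow cooker: 0.265 kW × 12 h = 3.18 kWh
Total energy = 341.4 kWh
Cost = 341.4 × $0.11 = $37.55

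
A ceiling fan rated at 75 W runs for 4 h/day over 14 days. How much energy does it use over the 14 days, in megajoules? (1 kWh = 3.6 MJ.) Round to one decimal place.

15.1 MJ

Runtime = 4 h/day × 14 days = 56 h
Energy = 0.075 kW × 56 h = 4.2 kWh
= 4.2 × 3.6 MJ = 15.1 MJ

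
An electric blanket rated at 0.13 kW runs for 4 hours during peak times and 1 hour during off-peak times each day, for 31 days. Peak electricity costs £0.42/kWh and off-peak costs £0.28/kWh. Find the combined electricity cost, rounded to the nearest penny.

£7.90

Peak energy = 0.13 kW × 4 h × 31 = 16.12 kWh
Off-peak energy = 0.13 kW × 1 h × 31 = 4.03 kWh
Cost = 16.12 × £0.42 + 4.03 × £0.28 = £6.7704 + £1.1284 = £7.90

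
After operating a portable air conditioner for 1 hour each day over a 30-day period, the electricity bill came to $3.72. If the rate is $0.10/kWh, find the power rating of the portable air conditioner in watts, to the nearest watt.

1240 W

Energy = $3.72 ÷ $0.10/kWh = 37.2 kWh
Runtime = 1 h/day × 30 days = 30 h
Power = 37.2 kWh ÷ 30 h = 1.24 kW = 1240 W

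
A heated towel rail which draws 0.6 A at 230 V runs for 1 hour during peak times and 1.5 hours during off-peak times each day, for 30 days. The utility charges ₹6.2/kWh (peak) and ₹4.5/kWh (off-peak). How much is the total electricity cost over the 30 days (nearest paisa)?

Power = 0.6 A × 230 V = 138 W = 0.138 kW
Peak energy = 0.138 kW × 1 h × 30 = 4.14 kWh
Off-peak energy = 0.138 kW × 1.5 h × 30 = 6.21 kWh
Cost = 4.14 × ₹6.2 + 6.21 × ₹4.5 = ₹25.668 + ₹27.945 = ₹53.61

₹53.61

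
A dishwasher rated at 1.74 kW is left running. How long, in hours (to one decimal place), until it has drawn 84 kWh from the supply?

48.3 h

Hours = 84 kWh ÷ 1.74 kW = 48.3 h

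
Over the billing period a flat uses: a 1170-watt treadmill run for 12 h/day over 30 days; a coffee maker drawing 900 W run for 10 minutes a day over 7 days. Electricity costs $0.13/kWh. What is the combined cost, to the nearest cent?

$54.89

treadmill: Runtime = 12 h/day × 30 days = 360 h
treadmill: 1.17 kW × 360 h = 421.2 kWh
coffee maker: Runtime = 10 min × 7 = 70 min = 1.166666… h
coffee maker: 0.9 kW × 1.166666… h = 1.05 kWh
Total energy = 422.25 kWh
Cost = 422.25 × $0.13 = $54.89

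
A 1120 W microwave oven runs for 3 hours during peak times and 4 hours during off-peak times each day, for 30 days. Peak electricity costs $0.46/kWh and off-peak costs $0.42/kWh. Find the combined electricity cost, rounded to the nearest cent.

$102.82

Peak energy = 1.12 kW × 3 h × 30 = 100.8 kWh
Off-peak energy = 1.12 kW × 4 h × 30 = 134.4 kWh
Cost = 100.8 × $0.46 + 134.4 × $0.42 = $46.368 + $56.448 = $102.82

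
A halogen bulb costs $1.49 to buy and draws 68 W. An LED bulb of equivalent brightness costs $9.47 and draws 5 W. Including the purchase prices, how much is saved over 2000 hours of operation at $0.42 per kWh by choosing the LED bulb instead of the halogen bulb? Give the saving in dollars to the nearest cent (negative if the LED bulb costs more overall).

$44.94

halogen bulb: $1.49 + (68/1000) kW × 2000 h × $0.42 = $1.49 + $57.12 = $58.61
LED bulb: $9.47 + (5/1000) kW × 2000 h × $0.42 = $9.47 + $4.2 = $13.67
Saving = $58.61 − $13.67 = $44.94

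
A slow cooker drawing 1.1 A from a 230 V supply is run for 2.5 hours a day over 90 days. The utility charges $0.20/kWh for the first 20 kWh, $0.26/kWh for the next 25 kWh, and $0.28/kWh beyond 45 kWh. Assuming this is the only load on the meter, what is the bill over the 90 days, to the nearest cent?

$13.84

Power = 1.1 A × 230 V = 253 W = 0.253 kW
Runtime = 2.5 h/day × 90 days = 225 h
Energy = 0.253 kW × 225 h = 56.925 kWh
Tier 1 (0–20 kWh): 20 × $0.20 = $4
Tier 2 (20–45 kWh): 25 × $0.26 = $6.5
Above 45 kWh: 11.925 × $0.28 = $3.339
Bill = $13.84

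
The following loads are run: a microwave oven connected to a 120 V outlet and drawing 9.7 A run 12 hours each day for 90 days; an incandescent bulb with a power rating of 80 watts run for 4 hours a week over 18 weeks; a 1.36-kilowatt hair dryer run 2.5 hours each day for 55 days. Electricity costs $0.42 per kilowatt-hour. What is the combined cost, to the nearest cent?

$608.95

microwave oven: Power = 9.7 A × 120 V = 1164 W = 1.164 kW
microwave oven: Runtime = 12 h/day × 90 days = 1080 h
microwave oven: 1.164 kW × 1080 h = 1257.12 kWh
incandescent bulb: Runtime = 4 h/week × 18 weeks = 72 h
incandescent bulb: 0.08 kW × 72 h = 5.76 kWh
hair dryer: Runtime = 2.5 h/day × 55 days = 137.5 h
hair dryer: 1.36 kW × 137.5 h = 187 kWh
Total energy = 1449.88 kWh
Cost = 1449.88 × $0.42 = $608.95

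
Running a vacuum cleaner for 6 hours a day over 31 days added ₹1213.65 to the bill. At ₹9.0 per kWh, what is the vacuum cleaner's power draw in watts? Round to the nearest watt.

Energy = ₹1213.65 ÷ ₹9.0/kWh = 134.85 kWh
Runtime = 6 h/day × 31 days = 186 h
Power = 134.85 kWh ÷ 186 h = 0.725 kW = 725 W

725 W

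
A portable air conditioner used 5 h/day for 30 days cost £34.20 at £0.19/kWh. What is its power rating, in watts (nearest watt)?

Energy = £34.20 ÷ £0.19/kWh = 180 kWh
Runtime = 5 h/day × 30 days = 150 h
Power = 180 kWh ÷ 150 h = 1.2 kW = 1200 W

1200 W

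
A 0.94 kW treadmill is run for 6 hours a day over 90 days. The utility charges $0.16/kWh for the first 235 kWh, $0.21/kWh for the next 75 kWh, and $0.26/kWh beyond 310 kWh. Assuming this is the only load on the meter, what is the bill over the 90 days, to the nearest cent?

$104.73

Runtime = 6 h/day × 90 days = 540 h
Energy = 0.94 kW × 540 h = 507.6 kWh
Tier 1 (0–235 kWh): 235 × $0.16 = $37.6
Tier 2 (235–310 kWh): 75 × $0.21 = $15.75
Above 310 kWh: 197.6 × $0.26 = $51.376
Bill = $104.73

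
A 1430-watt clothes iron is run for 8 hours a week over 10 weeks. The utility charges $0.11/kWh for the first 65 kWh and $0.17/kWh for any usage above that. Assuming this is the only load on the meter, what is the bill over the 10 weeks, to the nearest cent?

Runtime = 8 h/week × 10 weeks = 80 h
Energy = 1.43 kW × 80 h = 114.4 kWh
Tier 1 (0–65 kWh): 65 × $0.11 = $7.15
Above 65 kWh: 49.4 × $0.17 = $8.398
Bill = $15.55

$15.55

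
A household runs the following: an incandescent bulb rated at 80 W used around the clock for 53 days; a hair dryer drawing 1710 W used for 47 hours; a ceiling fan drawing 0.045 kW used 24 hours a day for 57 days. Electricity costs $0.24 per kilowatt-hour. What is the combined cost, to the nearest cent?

incandescent bulb: Runtime = 24 h × 53 = 1272 h
incandescent bulb: 0.08 kW × 1272 h = 101.76 kWh
hair dryer: 1.71 kW × 47 h = 80.37 kWh
ceiling fan: Runtime = 24 h × 57 = 1368 h
ceiling fan: 0.045 kW × 1368 h = 61.56 kWh
Total energy = 243.69 kWh
Cost = 243.69 × $0.24 = $58.49

$58.49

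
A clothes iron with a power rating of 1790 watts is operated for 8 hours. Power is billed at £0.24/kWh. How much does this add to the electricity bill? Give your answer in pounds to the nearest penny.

£3.44

Energy = 1.79 kW × 8 h = 14.32 kWh
Cost = 14.32 kWh × £0.24/kWh = £3.44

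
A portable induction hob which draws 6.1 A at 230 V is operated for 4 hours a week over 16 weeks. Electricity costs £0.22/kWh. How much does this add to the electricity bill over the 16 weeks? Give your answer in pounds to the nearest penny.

£19.75

Power = 6.1 A × 230 V = 1403 W = 1.403 kW
Runtime = 4 h/week × 16 weeks = 64 h
Energy = 1.403 kW × 64 h = 89.792 kWh
Cost = 89.792 kWh × £0.22/kWh = £19.75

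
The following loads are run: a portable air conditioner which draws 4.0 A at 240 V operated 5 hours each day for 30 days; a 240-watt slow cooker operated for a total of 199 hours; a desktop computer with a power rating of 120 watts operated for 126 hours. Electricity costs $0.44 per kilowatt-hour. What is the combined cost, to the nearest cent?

portable air conditioner: Power = 4.0 A × 240 V = 960 W = 0.96 kW
portable air conditioner: Runtime = 5 h/day × 30 days = 150 h
portable air conditioner: 0.96 kW × 150 h = 144 kWh
slow cooker: 0.24 kW × 199 h = 47.76 kWh
desktop computer: 0.12 kW × 126 h = 15.12 kWh
Total energy = 206.88 kWh
Cost = 206.88 × $0.44 = $91.03

$91.03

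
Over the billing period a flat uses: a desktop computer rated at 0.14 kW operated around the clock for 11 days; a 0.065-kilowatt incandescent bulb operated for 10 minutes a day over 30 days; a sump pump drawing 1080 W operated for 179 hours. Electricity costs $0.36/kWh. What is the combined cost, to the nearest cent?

$83.02

desktop computer: Runtime = 24 h × 11 = 264 h
desktop computer: 0.14 kW × 264 h = 36.96 kWh
incandescent bulb: Runtime = 10 min × 30 = 300 min = 5 h
incandescent bulb: 0.065 kW × 5 h = 0.325 kWh
sump pump: 1.08 kW × 179 h = 193.32 kWh
Total energy = 230.605 kWh
Cost = 230.605 × $0.36 = $83.02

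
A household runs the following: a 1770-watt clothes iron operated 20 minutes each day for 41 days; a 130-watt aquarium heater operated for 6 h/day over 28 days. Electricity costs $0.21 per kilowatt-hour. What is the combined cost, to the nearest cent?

$9.67

clothes iron: Runtime = 20 min × 41 = 820 min = 13.666666… h
clothes iron: 1.77 kW × 13.666666… h = 24.19 kWh
aquarium heater: Runtime = 6 h/day × 28 days = 168 h
aquarium heater: 0.13 kW × 168 h = 21.84 kWh
Total energy = 46.03 kWh
Cost = 46.03 × $0.21 = $9.67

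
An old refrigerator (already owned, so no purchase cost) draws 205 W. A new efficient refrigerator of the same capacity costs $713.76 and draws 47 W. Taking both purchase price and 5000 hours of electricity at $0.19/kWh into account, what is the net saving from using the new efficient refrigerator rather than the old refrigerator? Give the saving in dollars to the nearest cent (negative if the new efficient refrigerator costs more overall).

-$563.66

old refrigerator: $0.00 + (205/1000) kW × 5000 h × $0.19 = $0.00 + $194.75 = $194.75
new efficient refrigerator: $713.76 + (47/1000) kW × 5000 h × $0.19 = $713.76 + $44.65 = $758.41
Saving = $194.75 − $758.41 = −$563.66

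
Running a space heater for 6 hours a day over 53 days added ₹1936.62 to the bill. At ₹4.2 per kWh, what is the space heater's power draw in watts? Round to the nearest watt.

1450 W

Energy = ₹1936.62 ÷ ₹4.2/kWh = 461.1 kWh
Runtime = 6 h/day × 53 days = 318 h
Power = 461.1 kWh ÷ 318 h = 1.45 kW = 1450 W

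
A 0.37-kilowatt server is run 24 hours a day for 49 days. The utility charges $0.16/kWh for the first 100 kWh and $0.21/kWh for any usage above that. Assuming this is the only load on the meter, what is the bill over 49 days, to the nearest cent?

Runtime = 24 h × 49 = 1176 h
Energy = 0.37 kW × 1176 h = 435.12 kWh
Tier 1 (0–100 kWh): 100 × $0.16 = $16
Above 100 kWh: 335.12 × $0.21 = $70.3752
Bill = $86.38

$86.38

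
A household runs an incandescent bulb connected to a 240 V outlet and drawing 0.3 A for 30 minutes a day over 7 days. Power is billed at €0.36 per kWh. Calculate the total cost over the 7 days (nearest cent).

Power = 0.3 A × 240 V = 72 W = 0.072 kW
Runtime = 30 min × 7 = 210 min = 3.5 h
Energy = 0.072 kW × 3.5 h = 0.252 kWh
Cost = 0.252 kWh × €0.36/kWh = €0.09

€0.09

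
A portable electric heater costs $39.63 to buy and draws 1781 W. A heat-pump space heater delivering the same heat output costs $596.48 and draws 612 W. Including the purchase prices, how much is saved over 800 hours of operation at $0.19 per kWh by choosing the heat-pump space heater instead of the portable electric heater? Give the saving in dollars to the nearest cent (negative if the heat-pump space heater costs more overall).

-$379.16

portable electric heater: $39.63 + (1781/1000) kW × 800 h × $0.19 = $39.63 + $270.712 = $310.342
heat-pump space heater: $596.48 + (612/1000) kW × 800 h × $0.19 = $596.48 + $93.024 = $689.504
Saving = $310.342 − $689.504 = −$379.162 → -$379.16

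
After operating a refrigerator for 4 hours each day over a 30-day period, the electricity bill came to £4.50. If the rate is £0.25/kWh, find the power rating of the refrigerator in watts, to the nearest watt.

Energy = £4.50 ÷ £0.25/kWh = 18 kWh
Runtime = 4 h/day × 30 days = 120 h
Power = 18 kWh ÷ 120 h = 0.15 kW = 150 W

150 W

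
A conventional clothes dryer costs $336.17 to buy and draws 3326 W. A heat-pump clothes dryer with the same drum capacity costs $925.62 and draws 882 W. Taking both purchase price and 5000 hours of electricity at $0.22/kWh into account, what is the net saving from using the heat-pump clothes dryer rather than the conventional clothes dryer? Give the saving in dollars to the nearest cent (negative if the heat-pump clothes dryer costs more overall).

conventional clothes dryer: $336.17 + (3326/1000) kW × 5000 h × $0.22 = $336.17 + $3658.6 = $3994.77
heat-pump clothes dryer: $925.62 + (882/1000) kW × 5000 h × $0.22 = $925.62 + $970.2 = $1895.82
Saving = $3994.77 − $1895.82 = $2098.95

$2098.95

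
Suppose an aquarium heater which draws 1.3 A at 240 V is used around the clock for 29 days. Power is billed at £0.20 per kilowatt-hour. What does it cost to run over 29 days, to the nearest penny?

Power = 1.3 A × 240 V = 312 W = 0.312 kW
Runtime = 24 h × 29 = 696 h
Energy = 0.312 kW × 696 h = 217.152 kWh
Cost = 217.152 kWh × £0.20/kWh = £43.43

£43.43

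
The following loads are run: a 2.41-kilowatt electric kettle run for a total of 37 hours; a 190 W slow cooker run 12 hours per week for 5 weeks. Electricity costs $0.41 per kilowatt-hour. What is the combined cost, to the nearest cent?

electric kettle: 2.41 kW × 37 h = 89.17 kWh
slow cooker: Runtime = 12 h/week × 5 weeks = 60 h
slow cooker: 0.19 kW × 60 h = 11.4 kWh
Total energy = 100.57 kWh
Cost = 100.57 × $0.41 = $41.23

$41.23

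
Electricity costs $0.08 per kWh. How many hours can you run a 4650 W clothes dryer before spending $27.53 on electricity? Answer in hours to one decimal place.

74.0 h

Energy available = $27.53 ÷ $0.08/kWh = 344.125 kWh
Hours = 344.125 kWh ÷ 4.65 kW = 74.0 h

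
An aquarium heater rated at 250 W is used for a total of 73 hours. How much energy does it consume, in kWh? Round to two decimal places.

Energy = 0.25 kW × 73 h = 18.25 kWh

18.25 kWh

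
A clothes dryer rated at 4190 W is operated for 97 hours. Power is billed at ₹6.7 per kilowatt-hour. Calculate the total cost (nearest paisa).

Energy = 4.19 kW × 97 h = 406.43 kWh
Cost = 406.43 kWh × ₹6.7/kWh = ₹2723.08

₹2723.08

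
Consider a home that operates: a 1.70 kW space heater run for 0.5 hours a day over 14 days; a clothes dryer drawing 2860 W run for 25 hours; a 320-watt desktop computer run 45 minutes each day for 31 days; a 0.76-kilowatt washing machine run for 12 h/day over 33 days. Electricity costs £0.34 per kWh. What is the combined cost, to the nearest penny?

space heater: Runtime = 0.5 h/day × 14 days = 7 h
space heater: 1.7 kW × 7 h = 11.9 kWh
clothes dryer: 2.86 kW × 25 h = 71.5 kWh
desktop computer: Runtime = 45 min × 31 = 1395 min = 23.25 h
desktop computer: 0.32 kW × 23.25 h = 7.44 kWh
washing machine: Runtime = 12 h/day × 33 days = 396 h
washing machine: 0.76 kW × 396 h = 300.96 kWh
Total energy = 391.8 kWh
Cost = 391.8 × £0.34 = £133.21

£133.21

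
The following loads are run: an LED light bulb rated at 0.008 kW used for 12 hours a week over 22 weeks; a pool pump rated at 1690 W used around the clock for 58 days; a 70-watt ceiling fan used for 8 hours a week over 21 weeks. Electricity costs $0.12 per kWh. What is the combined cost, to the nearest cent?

LED light bulb: Runtime = 12 h/week × 22 weeks = 264 h
LED light bulb: 0.008 kW × 264 h = 2.112 kWh
pool pump: Runtime = 24 h × 58 = 1392 h
pool pump: 1.69 kW × 1392 h = 2352.48 kWh
ceiling fan: Runtime = 8 h/week × 21 weeks = 168 h
ceiling fan: 0.07 kW × 168 h = 11.76 kWh
Total energy = 2366.352 kWh
Cost = 2366.352 × $0.12 = $283.96

$283.96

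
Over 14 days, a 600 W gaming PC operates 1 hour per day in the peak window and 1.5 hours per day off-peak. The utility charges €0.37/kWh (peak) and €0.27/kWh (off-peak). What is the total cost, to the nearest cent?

Peak energy = 0.6 kW × 1 h × 14 = 8.4 kWh
Off-peak energy = 0.6 kW × 1.5 h × 14 = 12.6 kWh
Cost = 8.4 × €0.37 + 12.6 × €0.27 = €3.108 + €3.402 = €6.51

€6.51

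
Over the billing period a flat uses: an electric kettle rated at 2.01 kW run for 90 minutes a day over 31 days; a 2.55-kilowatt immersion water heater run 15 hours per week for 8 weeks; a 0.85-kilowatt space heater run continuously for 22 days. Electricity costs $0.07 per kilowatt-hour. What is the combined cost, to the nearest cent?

electric kettle: Runtime = 90 min × 31 = 2790 min = 46.5 h
electric kettle: 2.01 kW × 46.5 h = 93.465 kWh
immersion water heater: Runtime = 15 h/week × 8 weeks = 120 h
immersion water heater: 2.55 kW × 120 h = 306 kWh
space heater: Runtime = 24 h × 22 = 528 h
space heater: 0.85 kW × 528 h = 448.8 kWh
Total energy = 848.265 kWh
Cost = 848.265 × $0.07 = $59.38

$59.38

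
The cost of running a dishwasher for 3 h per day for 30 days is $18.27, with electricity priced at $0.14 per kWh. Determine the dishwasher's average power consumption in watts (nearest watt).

Energy = $18.27 ÷ $0.14/kWh = 130.5 kWh
Runtime = 3 h/day × 30 days = 90 h
Power = 130.5 kWh ÷ 90 h = 1.45 kW = 1450 W

1450 W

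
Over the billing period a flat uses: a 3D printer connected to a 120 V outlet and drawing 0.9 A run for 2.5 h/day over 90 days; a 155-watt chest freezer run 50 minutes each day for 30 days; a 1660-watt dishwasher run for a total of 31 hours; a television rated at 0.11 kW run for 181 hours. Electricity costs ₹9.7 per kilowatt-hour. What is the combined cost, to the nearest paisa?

₹965.59

3D printer: Power = 0.9 A × 120 V = 108 W = 0.108 kW
3D printer: Runtime = 2.5 h/day × 90 days = 225 h
3D printer: 0.108 kW × 225 h = 24.3 kWh
chest freezer: Runtime = 50 min × 30 = 1500 min = 25 h
chest freezer: 0.155 kW × 25 h = 3.875 kWh
dishwasher: 1.66 kW × 31 h = 51.46 kWh
television: 0.11 kW × 181 h = 19.91 kWh
Total energy = 99.545 kWh
Cost = 99.545 × ₹9.7 = ₹965.59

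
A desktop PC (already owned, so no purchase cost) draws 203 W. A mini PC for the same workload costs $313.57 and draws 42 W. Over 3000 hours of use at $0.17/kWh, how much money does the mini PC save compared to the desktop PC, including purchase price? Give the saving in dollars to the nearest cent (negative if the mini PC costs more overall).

desktop PC: $0.00 + (203/1000) kW × 3000 h × $0.17 = $0.00 + $103.53 = $103.53
mini PC: $313.57 + (42/1000) kW × 3000 h × $0.17 = $313.57 + $21.42 = $334.99
Saving = $103.53 − $334.99 = −$231.46

-$231.46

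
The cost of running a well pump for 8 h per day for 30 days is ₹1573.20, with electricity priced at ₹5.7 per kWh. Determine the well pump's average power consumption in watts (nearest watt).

1150 W

Energy = ₹1573.20 ÷ ₹5.7/kWh = 276 kWh
Runtime = 8 h/day × 30 days = 240 h
Power = 276 kWh ÷ 240 h = 1.15 kW = 1150 W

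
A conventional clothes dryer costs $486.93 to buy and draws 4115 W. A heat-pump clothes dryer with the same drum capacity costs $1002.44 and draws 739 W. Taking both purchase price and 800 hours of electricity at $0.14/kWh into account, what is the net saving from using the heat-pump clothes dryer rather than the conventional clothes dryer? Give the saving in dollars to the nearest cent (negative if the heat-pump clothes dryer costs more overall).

conventional clothes dryer: $486.93 + (4115/1000) kW × 800 h × $0.14 = $486.93 + $460.88 = $947.81
heat-pump clothes dryer: $1002.44 + (739/1000) kW × 800 h × $0.14 = $1002.44 + $82.768 = $1085.208
Saving = $947.81 − $1085.208 = −$137.398 → -$137.40

-$137.40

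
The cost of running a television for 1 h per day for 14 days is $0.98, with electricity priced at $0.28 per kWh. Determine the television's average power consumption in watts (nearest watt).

250 W

Energy = $0.98 ÷ $0.28/kWh = 3.5 kWh
Runtime = 1 h/day × 14 days = 14 h
Power = 3.5 kWh ÷ 14 h = 0.25 kW = 250 W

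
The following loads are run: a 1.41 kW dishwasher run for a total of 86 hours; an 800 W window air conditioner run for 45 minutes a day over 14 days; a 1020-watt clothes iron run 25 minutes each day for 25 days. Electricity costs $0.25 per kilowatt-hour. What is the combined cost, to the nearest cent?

dishwasher: 1.41 kW × 86 h = 121.26 kWh
window air conditioner: Runtime = 45 min × 14 = 630 min = 10.5 h
window air conditioner: 0.8 kW × 10.5 h = 8.4 kWh
clothes iron: Runtime = 25 min × 25 = 625 min = 10.416666… h
clothes iron: 1.02 kW × 10.416666… h = 10.625 kWh
Total energy = 140.285 kWh
Cost = 140.285 × $0.25 = $35.07

$35.07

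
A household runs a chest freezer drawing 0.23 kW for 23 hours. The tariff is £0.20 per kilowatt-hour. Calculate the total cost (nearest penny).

Energy = 0.23 kW × 23 h = 5.29 kWh
Cost = 5.29 kWh × £0.20/kWh = £1.06

£1.06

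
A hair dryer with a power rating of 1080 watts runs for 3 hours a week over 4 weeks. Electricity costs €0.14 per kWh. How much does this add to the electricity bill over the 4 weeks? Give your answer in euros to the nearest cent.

Runtime = 3 h/week × 4 weeks = 12 h
Energy = 1.08 kW × 12 h = 12.96 kWh
Cost = 12.96 kWh × €0.14/kWh = €1.81

€1.81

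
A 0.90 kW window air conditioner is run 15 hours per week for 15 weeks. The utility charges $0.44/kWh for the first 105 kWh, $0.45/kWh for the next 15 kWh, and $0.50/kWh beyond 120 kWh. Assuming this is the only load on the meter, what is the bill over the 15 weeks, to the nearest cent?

Runtime = 15 h/week × 15 weeks = 225 h
Energy = 0.9 kW × 225 h = 202.5 kWh
Tier 1 (0–105 kWh): 105 × $0.44 = $46.2
Tier 2 (105–120 kWh): 15 × $0.45 = $6.75
Above 120 kWh: 82.5 × $0.50 = $41.25
Bill = $94.20

$94.20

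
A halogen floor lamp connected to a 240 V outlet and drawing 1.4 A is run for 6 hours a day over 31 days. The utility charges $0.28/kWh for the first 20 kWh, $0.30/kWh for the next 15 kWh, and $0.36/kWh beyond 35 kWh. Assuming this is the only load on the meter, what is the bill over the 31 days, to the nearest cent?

Power = 1.4 A × 240 V = 336 W = 0.336 kW
Runtime = 6 h/day × 31 days = 186 h
Energy = 0.336 kW × 186 h = 62.496 kWh
Tier 1 (0–20 kWh): 20 × $0.28 = $5.6
Tier 2 (20–35 kWh): 15 × $0.30 = $4.5
Above 35 kWh: 27.496 × $0.36 = $9.89856
Bill = $20.00

$20.00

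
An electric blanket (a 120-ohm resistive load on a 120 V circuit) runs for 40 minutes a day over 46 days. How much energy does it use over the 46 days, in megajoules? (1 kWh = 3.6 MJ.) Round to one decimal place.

13.2 MJ

Power = V²/R = 120²/120 = 120 W = 0.12 kW
Runtime = 40 min × 46 = 1840 min = 30.666666… h
Energy = 0.12 kW × 30.666666… h = 3.68 kWh
= 3.68 × 3.6 MJ = 13.2 MJ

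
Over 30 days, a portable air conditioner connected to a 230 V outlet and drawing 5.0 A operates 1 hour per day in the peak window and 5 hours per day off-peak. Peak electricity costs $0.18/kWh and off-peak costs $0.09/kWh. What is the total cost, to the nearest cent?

Power = 5.0 A × 230 V = 1150 W = 1.15 kW
Peak energy = 1.15 kW × 1 h × 30 = 34.5 kWh
Off-peak energy = 1.15 kW × 5 h × 30 = 172.5 kWh
Cost = 34.5 × $0.18 + 172.5 × $0.09 = $6.21 + $15.525 = $21.74

$21.74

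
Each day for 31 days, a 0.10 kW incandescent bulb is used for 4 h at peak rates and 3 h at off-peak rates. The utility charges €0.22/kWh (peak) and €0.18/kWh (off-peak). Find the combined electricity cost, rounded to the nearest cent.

Peak energy = 0.1 kW × 4 h × 31 = 12.4 kWh
Off-peak energy = 0.1 kW × 3 h × 31 = 9.3 kWh
Cost = 12.4 × €0.22 + 9.3 × €0.18 = €2.728 + €1.674 = €4.40

€4.40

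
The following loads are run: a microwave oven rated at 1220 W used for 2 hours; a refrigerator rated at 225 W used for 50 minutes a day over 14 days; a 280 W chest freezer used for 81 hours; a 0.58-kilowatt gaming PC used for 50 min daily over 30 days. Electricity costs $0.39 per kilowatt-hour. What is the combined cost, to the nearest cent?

$16.48

microwave oven: 1.22 kW × 2 h = 2.44 kWh
refrigerator: Runtime = 50 min × 14 = 700 min = 11.666666… h
refrigerator: 0.225 kW × 11.666666… h = 2.625 kWh
chest freezer: 0.28 kW × 81 h = 22.68 kWh
gaming PC: Runtime = 50 min × 30 = 1500 min = 25 h
gaming PC: 0.58 kW × 25 h = 14.5 kWh
Total energy = 42.245 kWh
Cost = 42.245 × $0.39 = $16.48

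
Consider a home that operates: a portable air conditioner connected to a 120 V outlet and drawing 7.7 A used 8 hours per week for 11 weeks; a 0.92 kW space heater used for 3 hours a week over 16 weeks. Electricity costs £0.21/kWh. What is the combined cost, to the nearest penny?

£26.35

portable air conditioner: Power = 7.7 A × 120 V = 924 W = 0.924 kW
portable air conditioner: Runtime = 8 h/week × 11 weeks = 88 h
portable air conditioner: 0.924 kW × 88 h = 81.312 kWh
space heater: Runtime = 3 h/week × 16 weeks = 48 h
space heater: 0.92 kW × 48 h = 44.16 kWh
Total energy = 125.472 kWh
Cost = 125.472 × £0.21 = £26.35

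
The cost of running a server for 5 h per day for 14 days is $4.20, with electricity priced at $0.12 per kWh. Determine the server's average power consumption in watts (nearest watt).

Energy = $4.20 ÷ $0.12/kWh = 35 kWh
Runtime = 5 h/day × 14 days = 70 h
Power = 35 kWh ÷ 70 h = 0.5 kW = 500 W

500 W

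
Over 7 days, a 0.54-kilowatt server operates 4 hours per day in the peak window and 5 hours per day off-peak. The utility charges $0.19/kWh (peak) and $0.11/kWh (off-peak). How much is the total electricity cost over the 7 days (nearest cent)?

Peak energy = 0.54 kW × 4 h × 7 = 15.12 kWh
Off-peak energy = 0.54 kW × 5 h × 7 = 18.9 kWh
Cost = 15.12 × $0.19 + 18.9 × $0.11 = $2.8728 + $2.079 = $4.95

$4.95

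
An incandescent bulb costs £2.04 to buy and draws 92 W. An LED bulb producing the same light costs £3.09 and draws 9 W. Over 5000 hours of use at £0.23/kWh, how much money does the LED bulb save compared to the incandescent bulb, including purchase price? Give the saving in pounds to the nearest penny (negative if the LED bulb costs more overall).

incandescent bulb: £2.04 + (92/1000) kW × 5000 h × £0.23 = £2.04 + £105.8 = £107.84
LED bulb: £3.09 + (9/1000) kW × 5000 h × £0.23 = £3.09 + £10.35 = £13.44
Saving = £107.84 − £13.44 = £94.4

£94.40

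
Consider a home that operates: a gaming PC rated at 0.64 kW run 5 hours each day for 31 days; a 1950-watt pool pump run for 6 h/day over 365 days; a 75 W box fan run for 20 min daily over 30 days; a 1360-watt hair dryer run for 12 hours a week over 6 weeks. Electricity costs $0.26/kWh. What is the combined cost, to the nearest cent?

gaming PC: Runtime = 5 h/day × 31 days = 155 h
gaming PC: 0.64 kW × 155 h = 99.2 kWh
pool pump: Runtime = 6 h/day × 365 days = 2190 h
pool pump: 1.95 kW × 2190 h = 4270.5 kWh
box fan: Runtime = 20 min × 30 = 600 min = 10 h
box fan: 0.075 kW × 10 h = 0.75 kWh
hair dryer: Runtime = 12 h/week × 6 weeks = 72 h
hair dryer: 1.36 kW × 72 h = 97.92 kWh
Total energy = 4468.37 kWh
Cost = 4468.37 × $0.26 = $1161.78

$1161.78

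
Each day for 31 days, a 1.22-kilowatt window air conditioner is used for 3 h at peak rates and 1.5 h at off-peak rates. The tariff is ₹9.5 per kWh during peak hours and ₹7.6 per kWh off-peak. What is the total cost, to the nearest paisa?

Peak energy = 1.22 kW × 3 h × 31 = 113.46 kWh
Off-peak energy = 1.22 kW × 1.5 h × 31 = 56.73 kWh
Cost = 113.46 × ₹9.5 + 56.73 × ₹7.6 = ₹1077.87 + ₹431.148 = ₹1509.02

₹1509.02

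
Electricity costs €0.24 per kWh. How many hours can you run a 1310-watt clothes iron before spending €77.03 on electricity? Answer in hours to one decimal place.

245.0 h

Energy available = €77.03 ÷ €0.24/kWh = 320.9583 kWh
Hours = 320.9583 kWh ÷ 1.31 kW = 245.0 h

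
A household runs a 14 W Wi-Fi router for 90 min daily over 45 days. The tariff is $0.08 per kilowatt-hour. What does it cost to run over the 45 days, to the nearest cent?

Runtime = 90 min × 45 = 4050 min = 67.5 h
Energy = 0.014 kW × 67.5 h = 0.945 kWh
Cost = 0.945 kWh × $0.08/kWh = $0.08

$0.08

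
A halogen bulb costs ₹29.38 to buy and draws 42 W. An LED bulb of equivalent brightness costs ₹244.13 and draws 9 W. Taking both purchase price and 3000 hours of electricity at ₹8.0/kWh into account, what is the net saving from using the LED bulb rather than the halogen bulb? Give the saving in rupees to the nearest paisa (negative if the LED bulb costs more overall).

halogen bulb: ₹29.38 + (42/1000) kW × 3000 h × ₹8.0 = ₹29.38 + ₹1008 = ₹1037.38
LED bulb: ₹244.13 + (9/1000) kW × 3000 h × ₹8.0 = ₹244.13 + ₹216 = ₹460.13
Saving = ₹1037.38 − ₹460.13 = ₹577.25

₹577.25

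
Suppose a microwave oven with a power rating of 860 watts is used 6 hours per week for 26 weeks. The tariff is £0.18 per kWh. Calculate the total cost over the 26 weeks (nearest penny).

£24.15

Runtime = 6 h/week × 26 weeks = 156 h
Energy = 0.86 kW × 156 h = 134.16 kWh
Cost = 134.16 kWh × £0.18/kWh = £24.15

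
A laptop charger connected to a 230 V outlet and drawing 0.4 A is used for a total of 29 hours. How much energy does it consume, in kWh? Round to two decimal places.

2.67 kWh

Power = 0.4 A × 230 V = 92 W = 0.092 kW
Energy = 0.092 kW × 29 h = 2.668 kWh ≈ 2.67 kWh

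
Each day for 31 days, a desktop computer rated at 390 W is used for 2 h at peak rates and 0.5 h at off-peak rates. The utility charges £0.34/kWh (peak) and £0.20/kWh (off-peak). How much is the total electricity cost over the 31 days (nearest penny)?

Peak energy = 0.39 kW × 2 h × 31 = 24.18 kWh
Off-peak energy = 0.39 kW × 0.5 h × 31 = 6.045 kWh
Cost = 24.18 × £0.34 + 6.045 × £0.20 = £8.2212 + £1.209 = £9.43

£9.43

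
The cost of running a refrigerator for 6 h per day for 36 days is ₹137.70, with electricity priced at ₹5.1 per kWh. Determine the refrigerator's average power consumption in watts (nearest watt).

Energy = ₹137.70 ÷ ₹5.1/kWh = 27 kWh
Runtime = 6 h/day × 36 days = 216 h
Power = 27 kWh ÷ 216 h = 0.125 kW = 125 W

125 W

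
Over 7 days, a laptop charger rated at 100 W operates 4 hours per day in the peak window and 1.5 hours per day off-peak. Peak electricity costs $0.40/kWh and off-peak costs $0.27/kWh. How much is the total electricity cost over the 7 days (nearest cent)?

$1.40

Peak energy = 0.1 kW × 4 h × 7 = 2.8 kWh
Off-peak energy = 0.1 kW × 1.5 h × 7 = 1.05 kWh
Cost = 2.8 × $0.40 + 1.05 × $0.27 = $1.12 + $0.2835 = $1.40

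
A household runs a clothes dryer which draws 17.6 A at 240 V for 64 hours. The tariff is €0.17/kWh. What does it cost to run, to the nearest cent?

Power = 17.6 A × 240 V = 4224 W = 4.224 kW
Energy = 4.224 kW × 64 h = 270.336 kWh
Cost = 270.336 kWh × €0.17/kWh = €45.96

€45.96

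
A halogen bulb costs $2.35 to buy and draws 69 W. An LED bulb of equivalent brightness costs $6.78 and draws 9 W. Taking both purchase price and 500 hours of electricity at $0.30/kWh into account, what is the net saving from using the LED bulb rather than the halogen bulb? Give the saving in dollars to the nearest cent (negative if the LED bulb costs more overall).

$4.57

halogen bulb: $2.35 + (69/1000) kW × 500 h × $0.30 = $2.35 + $10.35 = $12.7
LED bulb: $6.78 + (9/1000) kW × 500 h × $0.30 = $6.78 + $1.35 = $8.13
Saving = $12.7 − $8.13 = $4.57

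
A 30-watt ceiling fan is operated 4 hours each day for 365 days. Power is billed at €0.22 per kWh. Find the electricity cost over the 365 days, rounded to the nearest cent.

€9.64

Runtime = 4 h/day × 365 days = 1460 h
Energy = 0.03 kW × 1460 h = 43.8 kWh
Cost = 43.8 kWh × €0.22/kWh = €9.64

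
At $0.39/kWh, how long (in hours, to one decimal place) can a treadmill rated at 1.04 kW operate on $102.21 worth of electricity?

Energy available = $102.21 ÷ $0.39/kWh = 262.0769 kWh
Hours = 262.0769 kWh ÷ 1.04 kW = 252.0 h

252.0 h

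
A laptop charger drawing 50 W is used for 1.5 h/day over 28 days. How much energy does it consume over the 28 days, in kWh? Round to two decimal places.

Runtime = 1.5 h/day × 28 days = 42 h
Energy = 0.05 kW × 42 h = 2.1 kWh

2.10 kWh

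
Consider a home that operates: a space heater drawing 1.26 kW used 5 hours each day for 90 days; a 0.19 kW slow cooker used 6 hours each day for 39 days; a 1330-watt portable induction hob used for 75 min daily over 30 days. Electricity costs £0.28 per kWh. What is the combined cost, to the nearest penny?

space heater: Runtime = 5 h/day × 90 days = 450 h
space heater: 1.26 kW × 450 h = 567 kWh
slow cooker: Runtime = 6 h/day × 39 days = 234 h
slow cooker: 0.19 kW × 234 h = 44.46 kWh
portable induction hob: Runtime = 75 min × 30 = 2250 min = 37.5 h
portable induction hob: 1.33 kW × 37.5 h = 49.875 kWh
Total energy = 661.335 kWh
Cost = 661.335 × £0.28 = £185.17

£185.17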